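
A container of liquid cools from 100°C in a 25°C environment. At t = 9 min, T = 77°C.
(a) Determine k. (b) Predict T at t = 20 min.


Newton's law: T(t) = T_a + (T₀ - T_a)e^(-kt).
(a) Use T(9) = 77: (77 - 25)/(100 - 25) = e^(-k·9), so k = -ln(0.693)/9 ≈ 0.0407.
(b) Apply k to t = 20: T(20) = 25 + (75)e^(-0.814) ≈ 58.2°C.


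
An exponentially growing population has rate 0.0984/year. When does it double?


Exponential growth: P(t) = P₀ e^(0.0984t). Set P(t)/P₀ = 2: e^(0.0984t) = 2.
Solve: t = ln(2)/0.0984 ≈ 7.04 years.


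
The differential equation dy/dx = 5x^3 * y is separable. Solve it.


Separate variables: dy/y = 5x^3 dx.
Integrate: ln|y| = (5/4)x^4 + C₀.
Exponentiate: y = Ce^((5/4)x^4).


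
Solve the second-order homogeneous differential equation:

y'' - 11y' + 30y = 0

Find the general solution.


Characteristic equation: r² - 11r + 30 = 0.
Factor: (r - 5)(r - 6) = 0 ⇒ r = 5, 6 (distinct real).
General solution: y = C₁e^(5x) + C₂e^(6x).


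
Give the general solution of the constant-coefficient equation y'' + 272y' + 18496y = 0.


Characteristic equation: r² + 272r + 18496 = 0, i.e. (r + 136)² = 0.
Repeated root r = -136; include an x factor for the second linearly independent solution.
General solution: y = (C₁ + C₂x)e^(-136x).


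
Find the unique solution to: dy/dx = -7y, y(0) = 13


General solution of y' = -7y is y = Ce^(-7x).
Apply y(0) = 13: C = 13.
Particular solution: y = 13e^(-7x).


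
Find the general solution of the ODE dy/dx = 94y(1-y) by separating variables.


Separate: dy/[y(1-y)] = 94 dx.
Partial fractions: 1/[y(1-y)] = 1/y + 1/(1-y).
Integrate: ln|y/(1-y)| = 94x + C₀.
Solve for y: y = 1/(1 + Ce^(-94x)).


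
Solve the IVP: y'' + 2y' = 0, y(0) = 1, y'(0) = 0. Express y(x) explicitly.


Characteristic roots of r² + 2r = 0 are 0, -2.
General solution y = c₁ + c₂ e^(-2x).
Apply y(0) = 1: c₁ + c₂ = 1. Apply y'(0) = 0: 0 c₁ - 2 c₂ = 0.
Solve: c₁ = 1, c₂ = 0.
Particular solution: y = 1 + 0e^(-2x).


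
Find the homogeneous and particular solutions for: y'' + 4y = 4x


Homogeneous: r² + 4 = 0 ⇒ r = ±2i, y_h = C₁cos(2x) + C₂sin(2x).
Polynomial forcing; try y_p = Ax + B. Then y_p'' + 4 y_p = 4(Ax + B) = 4x, so B = 0 and A = 1.
General solution: y = C₁cos(2x) + C₂sin(2x) + x.


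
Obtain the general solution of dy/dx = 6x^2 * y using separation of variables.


Separate variables: dy/y = 6x^2 dx.
Integrate: ln|y| = 2x^3 + C₀.
Exponentiate: y = Ce^(2x^3).


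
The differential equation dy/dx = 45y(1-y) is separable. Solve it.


Separate: dy/[y(1-y)] = 45 dx.
Partial fractions: 1/[y(1-y)] = 1/y + 1/(1-y).
Integrate: ln|y/(1-y)| = 45x + C₀.
Solve for y: y = 1/(1 + Ce^(-45x)).


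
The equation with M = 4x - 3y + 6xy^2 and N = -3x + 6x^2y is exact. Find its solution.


Check exactness: ∂M/∂y = -3 + 12xy and ∂N/∂x = -3 + 12xy; equal, so the equation is exact.
Integrate M with respect to x (treating y as constant): ∫M dx = 2x^2 - 3xy + 3x^2y^2 + h(y).
Differentiate w.r.t. y and set equal to N: all terms match, so h'(y) = 0 and h is a constant absorbed into C.
General solution: 2x^2 - 3xy + 3x^2y^2 = C.


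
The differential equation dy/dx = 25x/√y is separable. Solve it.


Separate: √y dy = 25x dx.
Integrate: (2/3)y^(3/2) = (25/2)x² + C.


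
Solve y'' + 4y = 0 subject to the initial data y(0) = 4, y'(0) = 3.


Characteristic roots of r² + 4 = 0 are ±2i, so y = C₁cos(2x) + C₂sin(2x).
Apply y(0) = 4: C₁ = 4. Differentiate and apply y'(0) = 3: 2·C₂ = 3, so C₂ = 3/2.
Particular solution: y = 4cos(2x) + (3/2)sin(2x).


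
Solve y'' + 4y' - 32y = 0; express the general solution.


Characteristic equation: r² + 4r - 32 = 0.
Factor: (r + 8)(r - 4) = 0 ⇒ r = -8, 4 (distinct real).
General solution: y = C₁e^(-8x) + C₂e^(4x).


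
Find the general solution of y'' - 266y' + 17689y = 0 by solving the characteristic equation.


Characteristic equation: r² - 266r + 17689 = 0, i.e. (r - 133)² = 0.
Repeated root r = 133; include an x factor for the second linearly independent solution.
General solution: y = (C₁ + C₂x)e^(133x).


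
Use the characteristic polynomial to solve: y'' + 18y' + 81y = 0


Characteristic equation: r² + 18r + 81 = 0, i.e. (r + 9)² = 0.
Repeated root r = -9; include an x factor for the second linearly independent solution.
General solution: y = (C₁ + C₂x)e^(-9x).


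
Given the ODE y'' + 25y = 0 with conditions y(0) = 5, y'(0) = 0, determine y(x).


Characteristic roots of r² + 25 = 0 are ±5i, so y = C₁cos(5x) + C₂sin(5x).
Apply y(0) = 5: C₁ = 5. Differentiate and apply y'(0) = 0: 5·C₂ = 0, so C₂ = 0.
Particular solution: y = 5cos(5x).


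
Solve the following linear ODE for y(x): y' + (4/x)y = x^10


P(x) = 4/x ⇒ μ = x^4.
(x^4 y)' = x^4·x^10 = x^14.
Integrate: x^4 y = x^15/(15) + C.
Solve for y: y = (1/15)x^11 + C/x^4.


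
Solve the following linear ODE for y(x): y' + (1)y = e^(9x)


P(x) = 1 ⇒ μ = e^(x).
(μ y)' = e^(10x) ⇒ μ y = e^(10x)/10 + C.
Divide by μ: y = (1/10)e^(9x) + Ce^(-x).


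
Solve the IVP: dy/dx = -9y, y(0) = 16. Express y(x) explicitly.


General solution of y' = -9y is y = Ce^(-9x).
Apply y(0) = 16: C = 16.
Particular solution: y = 16e^(-9x).


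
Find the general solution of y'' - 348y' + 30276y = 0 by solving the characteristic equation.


Characteristic equation: r² - 348r + 30276 = 0, i.e. (r - 174)² = 0.
Repeated root r = 174; include an x factor for the second linearly independent solution.
General solution: y = (C₁ + C₂x)e^(174x).


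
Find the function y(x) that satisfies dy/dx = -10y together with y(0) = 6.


General solution of y' = -10y is y = Ce^(-10x).
Apply y(0) = 6: C = 6.
Particular solution: y = 6e^(-10x).


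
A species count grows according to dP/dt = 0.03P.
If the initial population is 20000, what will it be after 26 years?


The ODE dP/dt = 0.03P has solution P(t) = P(0)e^(0.03t).
Substitute P(0) = 20000 and t = 26: P(26) = 20000 e^(0.78) ≈ 43629.


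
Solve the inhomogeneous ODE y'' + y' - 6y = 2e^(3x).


Characteristic roots of r² + r - 6 = 0 are -3, 2.
y_h = C₁e^(-3x) + C₂e^(2x).
Forcing exponent 3 is not a characteristic root; try y_p = Ae^(3x).
Substitute: A·(9 + (1)·3 + (-6)) = A·6 = 2, so A = 1/3.
General solution: y = C₁e^(-3x) + C₂e^(2x) + (1/3)e^(3x).


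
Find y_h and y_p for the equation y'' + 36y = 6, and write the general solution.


Homogeneous part: r² + 36 = 0 ⇒ r = ±6i, so y_h = C₁cos(6x) + C₂sin(6x).
Try constant y_p = A; plug in: 36A = 6 ⇒ A = 1/6.
General solution: y = C₁cos(6x) + C₂sin(6x) + 1/6.


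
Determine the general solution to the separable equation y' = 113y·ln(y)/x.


Separate: dy/[y ln(y)] = 113 dx/x.
Substitute u = ln(y): du/u = 113 dx/x.
Integrate: ln|ln(y)| = 113ln|x| + C₀, hence ln(y) = C·x^113.


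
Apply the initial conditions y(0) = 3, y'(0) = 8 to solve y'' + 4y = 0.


Characteristic roots of r² + 4 = 0 are ±2i, so y = C₁cos(2x) + C₂sin(2x).
Apply y(0) = 3: C₁ = 3. Differentiate and apply y'(0) = 8: 2·C₂ = 8, so C₂ = 4.
Particular solution: y = 3cos(2x) + 4sin(2x).


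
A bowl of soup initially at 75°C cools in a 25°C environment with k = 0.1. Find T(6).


Newton's law: dT/dt = -k(T - T_a) has solution T(t) = T_a + (T₀ - T_a)e^(-kt).
Plug in T_a = 25, T₀ = 75, k = 0.1, t = 6: T(6) = 25 + (50)e^(-0.60) ≈ 52.4°C.


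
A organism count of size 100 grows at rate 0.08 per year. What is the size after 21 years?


The ODE dP/dt = 0.08P has solution P(t) = P(0)e^(0.08t).
Substitute P(0) = 100 and t = 21: P(21) = 100 e^(1.68) ≈ 537.


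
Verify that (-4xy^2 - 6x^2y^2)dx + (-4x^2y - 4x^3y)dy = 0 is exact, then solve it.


Check exactness: ∂M/∂y = -8xy - 12x^2y and ∂N/∂x = -8xy - 12x^2y; equal, so the equation is exact.
Integrate M with respect to x (treating y as constant): ∫M dx = -2x^2y^2 - 2x^3y^2 + h(y).
Differentiate w.r.t. y and set equal to N: all terms match, so h'(y) = 0 and h is a constant absorbed into C.
General solution: -2x^2y^2 - 2x^3y^2 = C.


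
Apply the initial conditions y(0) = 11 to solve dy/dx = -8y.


General solution of y' = -8y is y = Ce^(-8x).
Apply y(0) = 11: C = 11.
Particular solution: y = 11e^(-8x).


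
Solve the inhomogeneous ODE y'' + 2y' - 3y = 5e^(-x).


Characteristic roots of r² + 2r - 3 = 0 are -3, 1.
y_h = C₁e^(-3x) + C₂e^(x).
Forcing exponent -1 is not a characteristic root; try y_p = Ae^(-x).
Substitute: A·(1 + (2)·-1 + (-3)) = A·-4 = 5, so A = -5/4.
General solution: y = C₁e^(-3x) + C₂e^(x) - (5/4)e^(-x).


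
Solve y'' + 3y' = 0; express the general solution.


Characteristic equation: r² + 3r = 0.
Factor: (r + 3)(r - 0) = 0 ⇒ r = -3, 0 (distinct real).
General solution: y = C₁e^(-3x) + C₂.


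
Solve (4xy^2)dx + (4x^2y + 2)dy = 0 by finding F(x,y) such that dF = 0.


Check exactness: ∂M/∂y = 8xy and ∂N/∂x = 8xy; equal, so the equation is exact.
Integrate M with respect to x (treating y as constant): ∫M dx = 2x^2y^2 + h(y).
Differentiate w.r.t. y and set equal to N: the x-dependent terms already match, leaving h'(y) = 2. Integrate: h(y) = 2y.
So F(x,y) = 2x^2y^2 + 2y.
General solution: 2x^2y^2 + 2y = C.


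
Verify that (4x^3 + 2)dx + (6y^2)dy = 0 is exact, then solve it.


Check exactness: ∂M/∂y = 0 and ∂N/∂x = 0; equal, so the equation is exact.
Integrate M with respect to x (treating y as constant): ∫M dx = x^4 + 2x + h(y).
Differentiate w.r.t. y and set equal to N: the x-dependent terms already match, leaving h'(y) = 6y^2. Integrate: h(y) = 2y^3.
So F(x,y) = x^4 + 2y^3 + 2x.
General solution: x^4 + 2y^3 + 2x = C.


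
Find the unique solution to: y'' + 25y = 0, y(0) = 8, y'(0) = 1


Characteristic roots of r² + 25 = 0 are ±5i, so y = C₁cos(5x) + C₂sin(5x).
Apply y(0) = 8: C₁ = 8. Differentiate and apply y'(0) = 1: 5·C₂ = 1, so C₂ = 1/5.
Particular solution: y = 8cos(5x) + (1/5)sin(5x).


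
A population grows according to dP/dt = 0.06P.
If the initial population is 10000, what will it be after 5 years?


The ODE dP/dt = 0.06P has solution P(t) = P(0)e^(0.06t).
Substitute P(0) = 10000 and t = 5: P(5) = 10000 e^(0.30) ≈ 13499.


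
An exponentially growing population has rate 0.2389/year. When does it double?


Exponential growth: P(t) = P₀ e^(0.2389t). Set P(t)/P₀ = 2: e^(0.2389t) = 2.
Solve: t = ln(2)/0.2389 ≈ 2.90 years.


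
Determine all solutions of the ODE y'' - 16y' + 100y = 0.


Characteristic equation: r² - 16r + 100 = 0.
Discriminant is negative; roots r = 8 ± 6i (complex conjugate pair).
General solution uses e^(α x)(C₁ cos(β x) + C₂ sin(β x)): y = e^(8x)(C₁cos(6x) + C₂sin(6x)).


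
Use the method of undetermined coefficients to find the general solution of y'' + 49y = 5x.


Homogeneous: r² + 49 = 0 ⇒ r = ±7i, y_h = C₁cos(7x) + C₂sin(7x).
Polynomial forcing; try y_p = Ax + B. Then y_p'' + 49 y_p = 49(Ax + B) = 5x, so B = 0 and A = 5/49.
General solution: y = C₁cos(7x) + C₂sin(7x) + (5/49)x.


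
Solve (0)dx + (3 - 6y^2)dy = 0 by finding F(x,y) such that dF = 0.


Check exactness: ∂M/∂y = 0 and ∂N/∂x = 0; equal, so the equation is exact.
Integrate M with respect to x (treating y as constant): ∫M dx = 0 + h(y).
Differentiate w.r.t. y and set equal to N: the x-dependent terms already match, leaving h'(y) = 3 - 6y^2. Integrate: h(y) = 3y - 2y^3.
So F(x,y) = 3y - 2y^3.
General solution: 3y - 2y^3 = C.


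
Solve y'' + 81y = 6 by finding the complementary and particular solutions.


Homogeneous part: r² + 81 = 0 ⇒ r = ±9i, so y_h = C₁cos(9x) + C₂sin(9x).
Try constant y_p = A; plug in: 81A = 6 ⇒ A = 2/27.
General solution: y = C₁cos(9x) + C₂sin(9x) + 2/27.


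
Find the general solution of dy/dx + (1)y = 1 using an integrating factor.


P(x) = 1, Q(x) = 1; integrating factor μ = e^(x).
(μ y)' = e^(x) ⇒ μ y = e^(x) + C.
Divide by μ: y = 1 + Ce^(-x).


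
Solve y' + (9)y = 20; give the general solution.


P(x) = 9, Q(x) = 20; integrating factor μ = e^(9x).
(μ y)' = 20e^(9x) ⇒ μ y = (20/9)e^(9x) + C.
Divide by μ: y = 20/9 + Ce^(-9x).


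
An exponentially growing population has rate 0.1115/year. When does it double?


Exponential growth: P(t) = P₀ e^(0.1115t). Set P(t)/P₀ = 2: e^(0.1115t) = 2.
Solve: t = ln(2)/0.1115 ≈ 6.22 years.


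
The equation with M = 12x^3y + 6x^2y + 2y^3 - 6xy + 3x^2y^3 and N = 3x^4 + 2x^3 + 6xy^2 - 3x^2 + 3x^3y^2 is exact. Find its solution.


Check exactness: ∂M/∂y = 12x^3 + 6x^2 + 6y^2 - 6x + 9x^2y^2 and ∂N/∂x = 12x^3 + 6x^2 + 6y^2 - 6x + 9x^2y^2; equal, so the equation is exact.
Integrate M with respect to x (treating y as constant): ∫M dx = 3x^4y + 2x^3y + 2xy^3 - 3x^2y + x^3y^3 + h(y).
Differentiate w.r.t. y and set equal to N: all terms match, so h'(y) = 0 and h is a constant absorbed into C.
General solution: 3x^4y + 2x^3y + 2xy^3 - 3x^2y + x^3y^3 = C.


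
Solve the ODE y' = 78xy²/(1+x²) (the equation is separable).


Separate: dy/y² = 78x/(1+x²) dx.
Integrate LHS: ∫ dy/y² = -1/y.
Integrate RHS via u = 1+x²: 39ln(1+x²) + C.
Result: -1/y = 39ln(1+x²) + C.


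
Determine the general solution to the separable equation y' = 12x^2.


Integrate both sides with respect to x: y = ∫ 12x^2 dx = 4x^3 + C.


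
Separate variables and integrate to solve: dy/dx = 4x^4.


Integrate both sides with respect to x: y = ∫ 4x^4 dx = (4/5)x^5 + C.


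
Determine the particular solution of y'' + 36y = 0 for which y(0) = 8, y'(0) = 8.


Characteristic roots of r² + 36 = 0 are ±6i, so y = C₁cos(6x) + C₂sin(6x).
Apply y(0) = 8: C₁ = 8. Differentiate and apply y'(0) = 8: 6·C₂ = 8, so C₂ = 4/3.
Particular solution: y = 8cos(6x) + (4/3)sin(6x).


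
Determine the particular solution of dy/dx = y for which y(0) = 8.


General solution of y' = y is y = Ce^(x).
Apply y(0) = 8: C = 8.
Particular solution: y = 8e^(x).


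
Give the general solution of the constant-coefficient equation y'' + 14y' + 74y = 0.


Characteristic equation: r² + 14r + 74 = 0.
Discriminant is negative; roots r = -7 ± 5i (complex conjugate pair).
General solution uses e^(α x)(C₁ cos(β x) + C₂ sin(β x)): y = e^(-7x)(C₁cos(5x) + C₂sin(5x)).


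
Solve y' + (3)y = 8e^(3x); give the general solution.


P(x) = 3 ⇒ μ = e^(3x).
(μ y)' = 8e^(6x) ⇒ μ y = (8/6)e^(6x) + C.
Divide by μ: y = (4/3)e^(3x) + Ce^(-3x).


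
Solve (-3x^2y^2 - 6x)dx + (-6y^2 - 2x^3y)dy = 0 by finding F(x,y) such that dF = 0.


Check exactness: ∂M/∂y = -6x^2y and ∂N/∂x = -6x^2y; equal, so the equation is exact.
Integrate M with respect to x (treating y as constant): ∫M dx = -x^3y^2 - 3x^2 + h(y).
Differentiate w.r.t. y and set equal to N: the x-dependent terms already match, leaving h'(y) = -6y^2. Integrate: h(y) = -2y^3.
So F(x,y) = -2y^3 - x^3y^2 - 3x^2.
General solution: -2y^3 - x^3y^2 - 3x^2 = C.


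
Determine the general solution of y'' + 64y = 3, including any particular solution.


Homogeneous part: r² + 64 = 0 ⇒ r = ±8i, so y_h = C₁cos(8x) + C₂sin(8x).
Try constant y_p = A; plug in: 64A = 3 ⇒ A = 3/64.
General solution: y = C₁cos(8x) + C₂sin(8x) + 3/64.


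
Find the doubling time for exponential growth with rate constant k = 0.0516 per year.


Exponential growth: P(t) = P₀ e^(0.0516t). Set P(t)/P₀ = 2: e^(0.0516t) = 2.
Solve: t = ln(2)/0.0516 ≈ 13.43 years.


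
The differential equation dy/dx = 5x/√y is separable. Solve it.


Separate: √y dy = 5x dx.
Integrate: (2/3)y^(3/2) = (5/2)x² + C.


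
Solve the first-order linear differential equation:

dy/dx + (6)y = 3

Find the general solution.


P(x) = 6, Q(x) = 3; integrating factor μ = e^(6x).
(μ y)' = 3e^(6x) ⇒ μ y = (1/2)e^(6x) + C.
Divide by μ: y = 1/2 + Ce^(-6x).


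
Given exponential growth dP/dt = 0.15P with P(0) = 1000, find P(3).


The ODE dP/dt = 0.15P has solution P(t) = P(0)e^(0.15t).
Substitute P(0) = 1000 and t = 3: P(3) = 1000 e^(0.45) ≈ 1568.


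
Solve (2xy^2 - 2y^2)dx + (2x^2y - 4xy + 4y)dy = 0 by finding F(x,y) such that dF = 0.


Check exactness: ∂M/∂y = 4xy - 4y and ∂N/∂x = 4xy - 4y; equal, so the equation is exact.
Integrate M with respect to x (treating y as constant): ∫M dx = x^2y^2 - 2xy^2 + h(y).
Differentiate w.r.t. y and set equal to N: the x-dependent terms already match, leaving h'(y) = 4y. Integrate: h(y) = 2y^2.
So F(x,y) = x^2y^2 - 2xy^2 + 2y^2.
General solution: x^2y^2 - 2xy^2 + 2y^2 = C.


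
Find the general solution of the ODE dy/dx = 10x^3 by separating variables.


Integrate both sides with respect to x: y = ∫ 10x^3 dx = (5/2)x^4 + C.


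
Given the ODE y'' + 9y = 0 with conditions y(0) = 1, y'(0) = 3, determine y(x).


Characteristic roots of r² + 9 = 0 are ±3i, so y = C₁cos(3x) + C₂sin(3x).
Apply y(0) = 1: C₁ = 1. Differentiate and apply y'(0) = 3: 3·C₂ = 3, so C₂ = 1.
Particular solution: y = cos(3x) + sin(3x).


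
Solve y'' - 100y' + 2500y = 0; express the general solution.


Characteristic equation: r² - 100r + 2500 = 0, i.e. (r - 50)² = 0.
Repeated root r = 50; include an x factor for the second linearly independent solution.
General solution: y = (C₁ + C₂x)e^(50x).


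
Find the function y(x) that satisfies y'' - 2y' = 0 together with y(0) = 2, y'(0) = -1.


Characteristic roots of r² - 2r = 0 are 2, 0.
General solution y = c₁ e^(2x) + c₂.
Apply y(0) = 2: c₁ + c₂ = 2. Apply y'(0) = -1: 2 c₁ + 0 c₂ = -1.
Solve: c₁ = -1/2, c₂ = 5/2.
Particular solution: y = -(1/2)e^(2x) + 5/2.


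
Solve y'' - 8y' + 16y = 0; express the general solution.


Characteristic equation: r² - 8r + 16 = 0, i.e. (r - 4)² = 0.
Repeated root r = 4; include an x factor for the second linearly independent solution.
General solution: y = (C₁ + C₂x)e^(4x).


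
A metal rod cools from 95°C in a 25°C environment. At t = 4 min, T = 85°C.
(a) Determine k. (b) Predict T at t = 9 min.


Newton's law: T(t) = T_a + (T₀ - T_a)e^(-kt).
(a) Use T(4) = 85: (85 - 25)/(95 - 25) = e^(-k·4), so k = -ln(0.857)/4 ≈ 0.0385.
(b) Apply k to t = 9: T(9) = 25 + (70)e^(-0.347) ≈ 74.5°C.


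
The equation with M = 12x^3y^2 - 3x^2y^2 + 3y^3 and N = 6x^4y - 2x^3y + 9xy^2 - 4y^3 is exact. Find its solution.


Check exactness: ∂M/∂y = 24x^3y - 6x^2y + 9y^2 and ∂N/∂x = 24x^3y - 6x^2y + 9y^2; equal, so the equation is exact.
Integrate M with respect to x (treating y as constant): ∫M dx = 3x^4y^2 - x^3y^2 + 3xy^3 + h(y).
Differentiate w.r.t. y and set equal to N: the x-dependent terms already match, leaving h'(y) = -4y^3. Integrate: h(y) = -y^4.
So F(x,y) = 3x^4y^2 - x^3y^2 + 3xy^3 - y^4.
General solution: 3x^4y^2 - x^3y^2 + 3xy^3 - y^4 = C.


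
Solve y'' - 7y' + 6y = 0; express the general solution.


Characteristic equation: r² - 7r + 6 = 0.
Factor: (r - 6)(r - 1) = 0 ⇒ r = 6, 1 (distinct real).
General solution: y = C₁e^(6x) + C₂e^(x).


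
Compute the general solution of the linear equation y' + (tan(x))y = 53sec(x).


P(x) = tan(x) ⇒ μ = e^(∫tan(x)dx) = sec(x).
(sec(x) y)' = 53sec²(x) ⇒ sec(x) y = 53tan(x) + C.
Multiply by cos(x): y = 53sin(x) + C·cos(x).


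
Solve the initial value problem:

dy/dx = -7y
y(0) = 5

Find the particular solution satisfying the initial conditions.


General solution of y' = -7y is y = Ce^(-7x).
Apply y(0) = 5: C = 5.
Particular solution: y = 5e^(-7x).


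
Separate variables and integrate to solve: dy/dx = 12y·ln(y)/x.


Separate: dy/[y ln(y)] = 12 dx/x.
Substitute u = ln(y): du/u = 12 dx/x.
Integrate: ln|ln(y)| = 12ln|x| + C₀, hence ln(y) = C·x^12.


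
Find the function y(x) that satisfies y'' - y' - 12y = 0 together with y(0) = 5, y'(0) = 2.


Characteristic roots of r² - r - 12 = 0 are -3, 4.
General solution y = c₁ e^(-3x) + c₂ e^(4x).
Apply y(0) = 5: c₁ + c₂ = 5. Apply y'(0) = 2: -3 c₁ + 4 c₂ = 2.
Solve: c₁ = 18/7, c₂ = 17/7.
Particular solution: y = (18/7)e^(-3x) + (17/7)e^(4x).


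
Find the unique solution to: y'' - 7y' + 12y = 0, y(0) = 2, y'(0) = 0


Characteristic roots of r² - 7r + 12 = 0 are 4, 3.
General solution y = c₁ e^(4x) + c₂ e^(3x).
Apply y(0) = 2: c₁ + c₂ = 2. Apply y'(0) = 0: 4 c₁ + 3 c₂ = 0.
Solve: c₁ = -6, c₂ = 8.
Particular solution: y = -6e^(4x) + 8e^(3x).


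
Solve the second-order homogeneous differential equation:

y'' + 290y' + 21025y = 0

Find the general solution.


Characteristic equation: r² + 290r + 21025 = 0, i.e. (r + 145)² = 0.
Repeated root r = -145; include an x factor for the second linearly independent solution.
General solution: y = (C₁ + C₂x)e^(-145x).


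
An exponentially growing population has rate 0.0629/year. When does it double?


Exponential growth: P(t) = P₀ e^(0.0629t). Set P(t)/P₀ = 2: e^(0.0629t) = 2.
Solve: t = ln(2)/0.0629 ≈ 11.02 years.


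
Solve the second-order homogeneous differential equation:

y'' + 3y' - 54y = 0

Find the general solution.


Characteristic equation: r² + 3r - 54 = 0.
Factor: (r - 6)(r + 9) = 0 ⇒ r = 6, -9 (distinct real).
General solution: y = C₁e^(6x) + C₂e^(-9x).


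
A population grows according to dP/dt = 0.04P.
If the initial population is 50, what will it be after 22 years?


The ODE dP/dt = 0.04P has solution P(t) = P(0)e^(0.04t).
Substitute P(0) = 50 and t = 22: P(22) = 50 e^(0.88) ≈ 121.


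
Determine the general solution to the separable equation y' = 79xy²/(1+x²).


Separate: dy/y² = 79x/(1+x²) dx.
Integrate LHS: ∫ dy/y² = -1/y.
Integrate RHS via u = 1+x²: (79/2)ln(1+x²) + C.
Result: -1/y = (79/2)ln(1+x²) + C.


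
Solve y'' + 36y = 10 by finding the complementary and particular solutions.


Homogeneous part: r² + 36 = 0 ⇒ r = ±6i, so y_h = C₁cos(6x) + C₂sin(6x).
Try constant y_p = A; plug in: 36A = 10 ⇒ A = 5/18.
General solution: y = C₁cos(6x) + C₂sin(6x) + 5/18.


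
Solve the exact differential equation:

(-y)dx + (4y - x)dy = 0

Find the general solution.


Check exactness: ∂M/∂y = -1 and ∂N/∂x = -1; equal, so the equation is exact.
Integrate M with respect to x (treating y as constant): ∫M dx = -xy + h(y).
Differentiate w.r.t. y and set equal to N: the x-dependent terms already match, leaving h'(y) = 4y. Integrate: h(y) = 2y^2.
So F(x,y) = 2y^2 - xy.
General solution: 2y^2 - xy = C.


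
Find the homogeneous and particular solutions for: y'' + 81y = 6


Homogeneous part: r² + 81 = 0 ⇒ r = ±9i, so y_h = C₁cos(9x) + C₂sin(9x).
Try constant y_p = A; plug in: 81A = 6 ⇒ A = 2/27.
General solution: y = C₁cos(9x) + C₂sin(9x) + 2/27.


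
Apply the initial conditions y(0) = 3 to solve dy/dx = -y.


General solution of y' = -y is y = Ce^(-x).
Apply y(0) = 3: C = 3.
Particular solution: y = 3e^(-x).


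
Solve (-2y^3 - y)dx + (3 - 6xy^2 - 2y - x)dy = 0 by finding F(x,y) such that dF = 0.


Check exactness: ∂M/∂y = -6y^2 - 1 and ∂N/∂x = -6y^2 - 1; equal, so the equation is exact.
Integrate M with respect to x (treating y as constant): ∫M dx = -2xy^3 - xy + h(y).
Differentiate w.r.t. y and set equal to N: the x-dependent terms already match, leaving h'(y) = 3 - 2y. Integrate: h(y) = 3y - y^2.
So F(x,y) = 3y - 2xy^3 - y^2 - xy.
General solution: 3y - 2xy^3 - y^2 - xy = C.


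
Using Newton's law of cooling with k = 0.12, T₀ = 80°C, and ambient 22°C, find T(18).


Newton's law: dT/dt = -k(T - T_a) has solution T(t) = T_a + (T₀ - T_a)e^(-kt).
Plug in T_a = 22, T₀ = 80, k = 0.12, t = 18: T(18) = 22 + (58)e^(-2.16) ≈ 28.7°C.


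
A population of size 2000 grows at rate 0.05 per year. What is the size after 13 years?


The ODE dP/dt = 0.05P has solution P(t) = P(0)e^(0.05t).
Substitute P(0) = 2000 and t = 13: P(13) = 2000 e^(0.65) ≈ 3831.


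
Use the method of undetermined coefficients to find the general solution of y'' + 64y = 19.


Homogeneous part: r² + 64 = 0 ⇒ r = ±8i, so y_h = C₁cos(8x) + C₂sin(8x).
Try constant y_p = A; plug in: 64A = 19 ⇒ A = 19/64.
General solution: y = C₁cos(8x) + C₂sin(8x) + 19/64.


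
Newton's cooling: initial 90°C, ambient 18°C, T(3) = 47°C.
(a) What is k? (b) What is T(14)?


Newton's law: T(t) = T_a + (T₀ - T_a)e^(-kt).
(a) Use T(3) = 47: (47 - 18)/(90 - 18) = e^(-k·3), so k = -ln(0.403)/3 ≈ 0.3031.
(b) Apply k to t = 14: T(14) = 18 + (72)e^(-4.244) ≈ 19.0°C.


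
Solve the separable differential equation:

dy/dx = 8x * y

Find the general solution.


Separate variables: dy/y = 8x dx.
Integrate: ln|y| = 4x^2 + C₀.
Exponentiate: y = Ce^(4x^2).


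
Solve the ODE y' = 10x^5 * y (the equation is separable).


Separate variables: dy/y = 10x^5 dx.
Integrate: ln|y| = (5/3)x^6 + C₀.
Exponentiate: y = Ce^((5/3)x^6).


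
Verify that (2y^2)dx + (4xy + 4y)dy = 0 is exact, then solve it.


Check exactness: ∂M/∂y = 4y and ∂N/∂x = 4y; equal, so the equation is exact.
Integrate M with respect to x (treating y as constant): ∫M dx = 2xy^2 + h(y).
Differentiate w.r.t. y and set equal to N: the x-dependent terms already match, leaving h'(y) = 4y. Integrate: h(y) = 2y^2.
So F(x,y) = 2xy^2 + 2y^2.
General solution: 2xy^2 + 2y^2 = C.


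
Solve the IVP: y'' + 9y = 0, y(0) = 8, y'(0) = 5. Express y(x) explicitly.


Characteristic roots of r² + 9 = 0 are ±3i, so y = C₁cos(3x) + C₂sin(3x).
Apply y(0) = 8: C₁ = 8. Differentiate and apply y'(0) = 5: 3·C₂ = 5, so C₂ = 5/3.
Particular solution: y = 8cos(3x) + (5/3)sin(3x).


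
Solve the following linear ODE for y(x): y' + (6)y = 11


P(x) = 6, Q(x) = 11; integrating factor μ = e^(6x).
(μ y)' = 11e^(6x) ⇒ μ y = (11/6)e^(6x) + C.
Divide by μ: y = 11/6 + Ce^(-6x).


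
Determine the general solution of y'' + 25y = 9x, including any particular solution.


Homogeneous: r² + 25 = 0 ⇒ r = ±5i, y_h = C₁cos(5x) + C₂sin(5x).
Polynomial forcing; try y_p = Ax + B. Then y_p'' + 25 y_p = 25(Ax + B) = 9x, so B = 0 and A = 9/25.
General solution: y = C₁cos(5x) + C₂sin(5x) + (9/25)x.


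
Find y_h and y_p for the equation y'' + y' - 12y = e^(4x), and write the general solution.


Characteristic roots of r² + r - 12 = 0 are -4, 3.
y_h = C₁e^(-4x) + C₂e^(3x).
Forcing exponent 4 is not a characteristic root; try y_p = Ae^(4x).
Substitute: A·(16 + (1)·4 + (-12)) = A·8 = 1, so A = 1/8.
General solution: y = C₁e^(-4x) + C₂e^(3x) + (1/8)e^(4x).


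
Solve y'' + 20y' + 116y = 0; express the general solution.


Characteristic equation: r² + 20r + 116 = 0.
Discriminant is negative; roots r = -10 ± 4i (complex conjugate pair).
General solution uses e^(α x)(C₁ cos(β x) + C₂ sin(β x)): y = e^(-10x)(C₁cos(4x) + C₂sin(4x)).


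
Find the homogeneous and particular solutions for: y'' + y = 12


Homogeneous part: r² + 1 = 0 ⇒ r = ±1i, so y_h = C₁cos(x) + C₂sin(x).
Try constant y_p = A; plug in: 1A = 12 ⇒ A = 12.
General solution: y = C₁cos(x) + C₂sin(x) + 12.


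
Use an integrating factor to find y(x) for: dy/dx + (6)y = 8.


P(x) = 6, Q(x) = 8; integrating factor μ = e^(6x).
(μ y)' = 8e^(6x) ⇒ μ y = (4/3)e^(6x) + C.
Divide by μ: y = 4/3 + Ce^(-6x).


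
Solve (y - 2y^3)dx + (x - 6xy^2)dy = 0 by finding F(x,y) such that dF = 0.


Check exactness: ∂M/∂y = 1 - 6y^2 and ∂N/∂x = 1 - 6y^2; equal, so the equation is exact.
Integrate M with respect to x (treating y as constant): ∫M dx = xy - 2xy^3 + h(y).
Differentiate w.r.t. y and set equal to N: all terms match, so h'(y) = 0 and h is a constant absorbed into C.
General solution: xy - 2xy^3 = C.


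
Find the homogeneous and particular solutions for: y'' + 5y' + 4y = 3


Characteristic roots of r² + 5r + 4 = 0 are -1, -4.
y_h = C₁e^(-x) + C₂e^(-4x).
Constant forcing; try y_p = A. Then 4A = 3 ⇒ A = 3/4.
General solution: y = C₁e^(-x) + C₂e^(-4x) + 3/4.


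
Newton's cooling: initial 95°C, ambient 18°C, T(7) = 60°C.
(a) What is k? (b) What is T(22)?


Newton's law: T(t) = T_a + (T₀ - T_a)e^(-kt).
(a) Use T(7) = 60: (60 - 18)/(95 - 18) = e^(-k·7), so k = -ln(0.545)/7 ≈ 0.0866.
(b) Apply k to t = 22: T(22) = 18 + (77)e^(-1.905) ≈ 29.5°C.


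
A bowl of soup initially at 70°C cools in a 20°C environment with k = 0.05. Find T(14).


Newton's law: dT/dt = -k(T - T_a) has solution T(t) = T_a + (T₀ - T_a)e^(-kt).
Plug in T_a = 20, T₀ = 70, k = 0.05, t = 14: T(14) = 20 + (50)e^(-0.70) ≈ 44.8°C.


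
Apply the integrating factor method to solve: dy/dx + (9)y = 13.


P(x) = 9, Q(x) = 13; integrating factor μ = e^(9x).
(μ y)' = 13e^(9x) ⇒ μ y = (13/9)e^(9x) + C.
Divide by μ: y = 13/9 + Ce^(-9x).


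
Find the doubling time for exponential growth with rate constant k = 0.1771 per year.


Exponential growth: P(t) = P₀ e^(0.1771t). Set P(t)/P₀ = 2: e^(0.1771t) = 2.
Solve: t = ln(2)/0.1771 ≈ 3.91 years.


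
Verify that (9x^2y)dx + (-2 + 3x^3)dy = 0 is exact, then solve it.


Check exactness: ∂M/∂y = 9x^2 and ∂N/∂x = 9x^2; equal, so the equation is exact.
Integrate M with respect to x (treating y as constant): ∫M dx = 3x^3y + h(y).
Differentiate w.r.t. y and set equal to N: the x-dependent terms already match, leaving h'(y) = -2. Integrate: h(y) = -2y.
So F(x,y) = -2y + 3x^3y.
General solution: -2y + 3x^3y = C.


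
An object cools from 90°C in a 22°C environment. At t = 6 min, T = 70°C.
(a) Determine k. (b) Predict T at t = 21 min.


Newton's law: T(t) = T_a + (T₀ - T_a)e^(-kt).
(a) Use T(6) = 70: (70 - 22)/(90 - 22) = e^(-k·6), so k = -ln(0.706)/6 ≈ 0.0581.
(b) Apply k to t = 21: T(21) = 22 + (68)e^(-1.219) ≈ 42.1°C.


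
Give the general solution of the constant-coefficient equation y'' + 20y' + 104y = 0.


Characteristic equation: r² + 20r + 104 = 0.
Discriminant is negative; roots r = -10 ± 2i (complex conjugate pair).
General solution uses e^(α x)(C₁ cos(β x) + C₂ sin(β x)): y = e^(-10x)(C₁cos(2x) + C₂sin(2x)).


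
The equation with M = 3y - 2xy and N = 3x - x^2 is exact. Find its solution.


Check exactness: ∂M/∂y = 3 - 2x and ∂N/∂x = 3 - 2x; equal, so the equation is exact.
Integrate M with respect to x (treating y as constant): ∫M dx = 3xy - x^2y + h(y).
Differentiate w.r.t. y and set equal to N: all terms match, so h'(y) = 0 and h is a constant absorbed into C.
General solution: 3xy - x^2y = C.


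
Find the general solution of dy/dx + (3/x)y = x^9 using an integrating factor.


P(x) = 3/x ⇒ μ = x^3.
(x^3 y)' = x^3·x^9 = x^12.
Integrate: x^3 y = x^13/(13) + C.
Solve for y: y = (1/13)x^10 + C/x^3.


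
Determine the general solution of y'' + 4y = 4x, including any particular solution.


Homogeneous: r² + 4 = 0 ⇒ r = ±2i, y_h = C₁cos(2x) + C₂sin(2x).
Polynomial forcing; try y_p = Ax + B. Then y_p'' + 4 y_p = 4(Ax + B) = 4x, so B = 0 and A = 1.
General solution: y = C₁cos(2x) + C₂sin(2x) + x.


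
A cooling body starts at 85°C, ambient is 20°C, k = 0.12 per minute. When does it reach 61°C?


From T(t) = T_a + (T₀ - T_a)e^(-kt), set T(t) = 61:
(61 - 20) / (85 - 20) = e^(-0.12t), so t = -ln(0.631)/0.12 ≈ 3.8 minutes.


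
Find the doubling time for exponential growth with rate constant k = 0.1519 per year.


Exponential growth: P(t) = P₀ e^(0.1519t). Set P(t)/P₀ = 2: e^(0.1519t) = 2.
Solve: t = ln(2)/0.1519 ≈ 4.56 years.


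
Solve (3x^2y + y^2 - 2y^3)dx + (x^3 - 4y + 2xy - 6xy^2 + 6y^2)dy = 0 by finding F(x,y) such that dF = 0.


Check exactness: ∂M/∂y = 3x^2 + 2y - 6y^2 and ∂N/∂x = 3x^2 + 2y - 6y^2; equal, so the equation is exact.
Integrate M with respect to x (treating y as constant): ∫M dx = x^3y + xy^2 - 2xy^3 + h(y).
Differentiate w.r.t. y and set equal to N: the x-dependent terms already match, leaving h'(y) = -4y + 6y^2. Integrate: h(y) = -2y^2 + 2y^3.
So F(x,y) = x^3y - 2y^2 + xy^2 - 2xy^3 + 2y^3.
General solution: x^3y - 2y^2 + xy^2 - 2xy^3 + 2y^3 = C.


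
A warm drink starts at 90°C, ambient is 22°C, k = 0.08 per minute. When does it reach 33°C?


From T(t) = T_a + (T₀ - T_a)e^(-kt), set T(t) = 33:
(33 - 22) / (90 - 22) = e^(-0.08t), so t = -ln(0.162)/0.08 ≈ 22.8 minutes.


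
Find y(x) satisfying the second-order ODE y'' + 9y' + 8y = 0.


Characteristic equation: r² + 9r + 8 = 0.
Factor: (r + 1)(r + 8) = 0 ⇒ r = -1, -8 (distinct real).
General solution: y = C₁e^(-x) + C₂e^(-8x).


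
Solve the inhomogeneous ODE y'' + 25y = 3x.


Homogeneous: r² + 25 = 0 ⇒ r = ±5i, y_h = C₁cos(5x) + C₂sin(5x).
Polynomial forcing; try y_p = Ax + B. Then y_p'' + 25 y_p = 25(Ax + B) = 3x, so B = 0 and A = 3/25.
General solution: y = C₁cos(5x) + C₂sin(5x) + (3/25)x.


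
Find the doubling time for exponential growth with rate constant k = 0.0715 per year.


Exponential growth: P(t) = P₀ e^(0.0715t). Set P(t)/P₀ = 2: e^(0.0715t) = 2.
Solve: t = ln(2)/0.0715 ≈ 9.69 years.


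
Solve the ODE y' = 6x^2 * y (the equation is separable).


Separate variables: dy/y = 6x^2 dx.
Integrate: ln|y| = 2x^3 + C₀.
Exponentiate: y = Ce^(2x^3).


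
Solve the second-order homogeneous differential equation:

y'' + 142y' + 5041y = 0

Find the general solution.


Characteristic equation: r² + 142r + 5041 = 0, i.e. (r + 71)² = 0.
Repeated root r = -71; include an x factor for the second linearly independent solution.
General solution: y = (C₁ + C₂x)e^(-71x).


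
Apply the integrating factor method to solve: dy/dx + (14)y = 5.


P(x) = 14, Q(x) = 5; integrating factor μ = e^(14x).
(μ y)' = 5e^(14x) ⇒ μ y = (5/14)e^(14x) + C.
Divide by μ: y = 5/14 + Ce^(-14x).


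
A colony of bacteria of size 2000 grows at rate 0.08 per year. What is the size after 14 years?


The ODE dP/dt = 0.08P has solution P(t) = P(0)e^(0.08t).
Substitute P(0) = 2000 and t = 14: P(14) = 2000 e^(1.12) ≈ 6130.


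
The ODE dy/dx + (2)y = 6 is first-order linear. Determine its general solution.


P(x) = 2, Q(x) = 6; integrating factor μ = e^(2x).
(μ y)' = 6e^(2x) ⇒ μ y = 3e^(2x) + C.
Divide by μ: y = 3 + Ce^(-2x).


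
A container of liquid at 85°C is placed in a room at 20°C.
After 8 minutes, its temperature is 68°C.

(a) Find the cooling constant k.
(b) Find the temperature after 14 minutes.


Newton's law: T(t) = T_a + (T₀ - T_a)e^(-kt).
(a) Use T(8) = 68: (68 - 20)/(85 - 20) = e^(-k·8), so k = -ln(0.738)/8 ≈ 0.0379.
(b) Apply k to t = 14: T(14) = 20 + (65)e^(-0.531) ≈ 58.2°C.


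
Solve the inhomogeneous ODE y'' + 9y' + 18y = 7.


Characteristic roots of r² + 9r + 18 = 0 are -6, -3.
y_h = C₁e^(-6x) + C₂e^(-3x).
Constant forcing; try y_p = A. Then 18A = 7 ⇒ A = 7/18.
General solution: y = C₁e^(-6x) + C₂e^(-3x) + 7/18.


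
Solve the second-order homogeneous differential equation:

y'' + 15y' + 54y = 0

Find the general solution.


Characteristic equation: r² + 15r + 54 = 0.
Factor: (r + 9)(r + 6) = 0 ⇒ r = -9, -6 (distinct real).
General solution: y = C₁e^(-9x) + C₂e^(-6x).


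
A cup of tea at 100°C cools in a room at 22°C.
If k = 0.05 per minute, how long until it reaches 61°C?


From T(t) = T_a + (T₀ - T_a)e^(-kt), set T(t) = 61:
(61 - 22) / (100 - 22) = e^(-0.05t), so t = -ln(0.500)/0.05 ≈ 13.9 minutes.


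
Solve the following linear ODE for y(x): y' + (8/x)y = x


P(x) = 8/x ⇒ μ = x^8.
(x^8 y)' = x^8·x^1 = x^9.
Integrate: x^8 y = x^10/(10) + C.
Solve for y: y = (1/10)x^2 + C/x^8.


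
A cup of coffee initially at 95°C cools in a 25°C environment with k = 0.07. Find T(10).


Newton's law: dT/dt = -k(T - T_a) has solution T(t) = T_a + (T₀ - T_a)e^(-kt).
Plug in T_a = 25, T₀ = 95, k = 0.07, t = 10: T(10) = 25 + (70)e^(-0.70) ≈ 59.8°C.


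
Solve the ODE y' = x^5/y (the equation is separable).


Separate variables: y dy = x^5 dx.
Integrate both sides: y²/2 = (1/6)x^6 + C₀.
Multiply by 2: y² = (1/3)x^6 + C.


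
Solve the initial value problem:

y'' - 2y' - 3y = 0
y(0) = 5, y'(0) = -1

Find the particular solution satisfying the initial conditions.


Characteristic roots of r² - 2r - 3 = 0 are -1, 3.
General solution y = c₁ e^(-x) + c₂ e^(3x).
Apply y(0) = 5: c₁ + c₂ = 5. Apply y'(0) = -1: -1 c₁ + 3 c₂ = -1.
Solve: c₁ = 4, c₂ = 1.
Particular solution: y = 4e^(-x) + e^(3x).


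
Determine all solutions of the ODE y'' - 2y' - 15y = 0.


Characteristic equation: r² - 2r - 15 = 0.
Factor: (r - 5)(r + 3) = 0 ⇒ r = 5, -3 (distinct real).
General solution: y = C₁e^(5x) + C₂e^(-3x).


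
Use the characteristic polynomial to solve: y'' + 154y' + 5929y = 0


Characteristic equation: r² + 154r + 5929 = 0, i.e. (r + 77)² = 0.
Repeated root r = -77; include an x factor for the second linearly independent solution.
General solution: y = (C₁ + C₂x)e^(-77x).


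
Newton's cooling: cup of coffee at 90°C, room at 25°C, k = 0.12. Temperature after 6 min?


Newton's law: dT/dt = -k(T - T_a) has solution T(t) = T_a + (T₀ - T_a)e^(-kt).
Plug in T_a = 25, T₀ = 90, k = 0.12, t = 6: T(6) = 25 + (65)e^(-0.72) ≈ 56.6°C.


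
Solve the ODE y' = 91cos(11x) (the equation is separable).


g(y) = 1, so integrate directly: y = ∫ 91cos(11x) dx = (91/11)sin(11x) + C.


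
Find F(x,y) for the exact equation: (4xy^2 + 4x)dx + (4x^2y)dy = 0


Check exactness: ∂M/∂y = 8xy and ∂N/∂x = 8xy; equal, so the equation is exact.
Integrate M with respect to x (treating y as constant): ∫M dx = 2x^2y^2 + 2x^2 + h(y).
Differentiate w.r.t. y and set equal to N: all terms match, so h'(y) = 0 and h is a constant absorbed into C.
General solution: 2x^2y^2 + 2x^2 = C.


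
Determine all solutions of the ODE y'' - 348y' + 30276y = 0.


Characteristic equation: r² - 348r + 30276 = 0, i.e. (r - 174)² = 0.
Repeated root r = 174; include an x factor for the second linearly independent solution.
General solution: y = (C₁ + C₂x)e^(174x).


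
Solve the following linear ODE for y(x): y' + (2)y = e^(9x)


P(x) = 2 ⇒ μ = e^(2x).
(μ y)' = e^(11x) ⇒ μ y = e^(11x)/11 + C.
Divide by μ: y = (1/11)e^(9x) + Ce^(-2x).


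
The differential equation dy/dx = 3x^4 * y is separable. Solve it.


Separate variables: dy/y = 3x^4 dx.
Integrate: ln|y| = (3/5)x^5 + C₀.
Exponentiate: y = Ce^((3/5)x^5).


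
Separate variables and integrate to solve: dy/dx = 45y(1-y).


Separate: dy/[y(1-y)] = 45 dx.
Partial fractions: 1/[y(1-y)] = 1/y + 1/(1-y).
Integrate: ln|y/(1-y)| = 45x + C₀.
Solve for y: y = 1/(1 + Ce^(-45x)).


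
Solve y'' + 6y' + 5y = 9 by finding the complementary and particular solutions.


Characteristic roots of r² + 6r + 5 = 0 are -1, -5.
y_h = C₁e^(-x) + C₂e^(-5x).
Constant forcing; try y_p = A. Then 5A = 9 ⇒ A = 9/5.
General solution: y = C₁e^(-x) + C₂e^(-5x) + 9/5.


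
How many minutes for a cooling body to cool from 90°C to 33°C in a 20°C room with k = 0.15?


From T(t) = T_a + (T₀ - T_a)e^(-kt), set T(t) = 33:
(33 - 20) / (90 - 20) = e^(-0.15t), so t = -ln(0.186)/0.15 ≈ 11.2 minutes.


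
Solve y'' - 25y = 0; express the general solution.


Characteristic equation: r² - 25 = 0.
Factor: (r + 5)(r - 5) = 0 ⇒ r = -5, 5 (distinct real).
General solution: y = C₁e^(-5x) + C₂e^(5x).


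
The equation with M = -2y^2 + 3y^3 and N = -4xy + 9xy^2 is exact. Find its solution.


Check exactness: ∂M/∂y = -4y + 9y^2 and ∂N/∂x = -4y + 9y^2; equal, so the equation is exact.
Integrate M with respect to x (treating y as constant): ∫M dx = -2xy^2 + 3xy^3 + h(y).
Differentiate w.r.t. y and set equal to N: all terms match, so h'(y) = 0 and h is a constant absorbed into C.
General solution: -2xy^2 + 3xy^3 = C.


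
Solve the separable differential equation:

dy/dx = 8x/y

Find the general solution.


Separate variables: y dy = 8x dx.
Integrate both sides: y²/2 = 4x^2 + C₀.
Multiply by 2: y² = 8x^2 + C.
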